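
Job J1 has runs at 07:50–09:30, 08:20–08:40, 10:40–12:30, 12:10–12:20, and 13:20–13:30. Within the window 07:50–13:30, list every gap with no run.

09:30-10:40, 12:30-13:20

Covered (merged): 07:50-09:30, 10:40-12:30, 13:20-13:30.
Complement within 07:50-13:30: 09:30-10:40, 12:30-13:20.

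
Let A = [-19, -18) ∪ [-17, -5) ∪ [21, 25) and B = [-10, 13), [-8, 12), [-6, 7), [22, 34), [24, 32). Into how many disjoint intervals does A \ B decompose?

Second set merges to [-10, 13), [22, 34).
A \ B = [-19, -18), [-17, -10), [21, 22).
That is 3 disjoint pieces.

3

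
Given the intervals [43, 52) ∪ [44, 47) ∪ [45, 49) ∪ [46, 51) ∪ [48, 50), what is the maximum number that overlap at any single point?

Walk the sorted start/end points keeping a running depth.
The depth first hits 4 at 46.

4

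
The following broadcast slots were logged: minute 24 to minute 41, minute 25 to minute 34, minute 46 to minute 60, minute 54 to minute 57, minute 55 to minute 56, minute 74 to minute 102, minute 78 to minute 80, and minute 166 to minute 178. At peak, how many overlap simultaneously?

Walk the sorted start/end points keeping a running depth.
The depth first hits 3 at minute 55.

3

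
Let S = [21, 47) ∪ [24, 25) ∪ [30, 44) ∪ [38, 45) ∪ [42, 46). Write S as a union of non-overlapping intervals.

[24, 25) overlaps/touches [21, 47) → extend to [21, 47).
[30, 44) overlaps/touches [21, 47) → extend to [21, 47).
[38, 45) overlaps/touches [21, 47) → extend to [21, 47).
[42, 46) overlaps/touches [21, 47) → extend to [21, 47).

[21, 47)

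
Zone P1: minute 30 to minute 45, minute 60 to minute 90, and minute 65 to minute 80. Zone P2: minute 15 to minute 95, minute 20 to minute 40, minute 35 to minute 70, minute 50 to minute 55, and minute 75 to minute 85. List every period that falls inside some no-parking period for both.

minute 30 to minute 45, minute 60 to minute 90

A, merged: minute 30 to minute 45, minute 60 to minute 90.
B, merged: minute 15 to minute 95.
minute 30 to minute 45 meets the second set on minute 30 to minute 45.
minute 60 to minute 90 meets the second set on minute 60 to minute 90.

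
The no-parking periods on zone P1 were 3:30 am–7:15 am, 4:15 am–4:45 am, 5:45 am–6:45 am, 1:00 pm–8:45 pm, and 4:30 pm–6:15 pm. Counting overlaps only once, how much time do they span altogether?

11 h 30 min

Merged: 3:30 am-7:15 am, 1:00 pm-8:45 pm.
Lengths: 3 h 45 min + 7 h 45 min = 11 h 30 min.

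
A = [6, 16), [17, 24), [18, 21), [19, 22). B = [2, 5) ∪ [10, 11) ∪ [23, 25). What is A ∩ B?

Merge the first list: [6, 16), [17, 24).
[6, 16) meets the second set on [10, 11).
[17, 24) meets the second set on [23, 24).

[10, 11) ∪ [23, 24)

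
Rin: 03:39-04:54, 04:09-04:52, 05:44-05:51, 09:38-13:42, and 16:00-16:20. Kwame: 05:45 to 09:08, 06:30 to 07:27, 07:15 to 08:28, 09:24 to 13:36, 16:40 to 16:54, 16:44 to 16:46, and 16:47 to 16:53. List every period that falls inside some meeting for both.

05:45–05:51, 09:38–13:36

Merge the first list: 03:39–04:54, 05:44–05:51, 09:38–13:42, 16:00–16:20.
Merge the second list: 05:45–09:08, 09:24–13:36, 16:40–16:54.
03:39–04:54: no overlap with the second set.
05:44–05:51 meets the second set on 05:45–05:51.
09:38–13:42 meets the second set on 09:38–13:36.
16:00–16:20: no overlap with the second set.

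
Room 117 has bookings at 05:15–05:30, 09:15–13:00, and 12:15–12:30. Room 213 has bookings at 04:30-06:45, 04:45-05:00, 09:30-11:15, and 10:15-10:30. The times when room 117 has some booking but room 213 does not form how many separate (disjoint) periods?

A, merged: 05:15–05:30, 09:15–13:00.
B, merged: 04:30–06:45, 09:30–11:15.
A \ B = 09:15–09:30, 11:15–13:00.
That is 2 disjoint pieces.

2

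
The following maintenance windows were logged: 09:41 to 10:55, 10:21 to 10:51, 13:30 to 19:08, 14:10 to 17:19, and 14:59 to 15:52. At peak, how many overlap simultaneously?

3

At 14:59, 3 of the intervals are simultaneously active.
No point has more.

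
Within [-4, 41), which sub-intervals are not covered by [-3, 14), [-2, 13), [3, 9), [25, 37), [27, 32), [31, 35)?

After merging, the occupied span is [-3, 14), [25, 37).
Gaps within [-4, 41): [-4, -3), [14, 25), [37, 41).

[-4, -3) ∪ [14, 25) ∪ [37, 41)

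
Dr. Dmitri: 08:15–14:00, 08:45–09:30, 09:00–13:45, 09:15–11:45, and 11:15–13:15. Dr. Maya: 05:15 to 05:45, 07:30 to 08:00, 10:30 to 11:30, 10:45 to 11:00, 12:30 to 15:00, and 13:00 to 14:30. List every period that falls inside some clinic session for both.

A, merged: 08:15-14:00.
B, merged: 05:15-05:45, 07:30-08:00, 10:30-11:30, 12:30-15:00.
08:15-14:00 ∩ B → 10:30-11:30, 12:30-14:00.

10:30-11:30, 12:30-14:00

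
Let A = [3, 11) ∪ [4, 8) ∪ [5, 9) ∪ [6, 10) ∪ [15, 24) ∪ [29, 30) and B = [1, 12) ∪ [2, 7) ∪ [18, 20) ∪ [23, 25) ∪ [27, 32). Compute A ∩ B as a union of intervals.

A, merged: [3, 11), [15, 24), [29, 30).
B, merged: [1, 12), [18, 20), [23, 25), [27, 32).
[3, 11) meets the second set on [3, 11).
[15, 24) meets the second set on [18, 20), [23, 24).
[29, 30) meets the second set on [29, 30).

[3, 11) ∪ [18, 20) ∪ [23, 24) ∪ [29, 30)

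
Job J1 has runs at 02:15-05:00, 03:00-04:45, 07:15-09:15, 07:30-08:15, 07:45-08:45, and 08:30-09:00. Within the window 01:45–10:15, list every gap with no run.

01:45-02:15, 05:00-07:15, 09:15-10:15

After merging, the occupied span is 02:15-05:00, 07:15-09:15.
Gaps within 01:45-10:15: 01:45-02:15, 05:00-07:15, 09:15-10:15.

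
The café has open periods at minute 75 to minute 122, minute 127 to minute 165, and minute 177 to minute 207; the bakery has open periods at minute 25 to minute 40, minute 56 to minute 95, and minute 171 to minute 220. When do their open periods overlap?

minute 75 to minute 122 ∩ B → minute 75 to minute 95.
minute 127 to minute 165 meets no B interval.
minute 177 to minute 207 ∩ B → minute 177 to minute 207.

minute 75 to minute 95, minute 177 to minute 207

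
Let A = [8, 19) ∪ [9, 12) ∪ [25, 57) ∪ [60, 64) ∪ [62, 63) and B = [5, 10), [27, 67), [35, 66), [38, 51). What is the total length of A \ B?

11

A, merged: [8, 19), [25, 57), [60, 64).
B, merged: [5, 10), [27, 67).
A \ B = [10, 19), [25, 27).
Total: 9 + 2 = 11.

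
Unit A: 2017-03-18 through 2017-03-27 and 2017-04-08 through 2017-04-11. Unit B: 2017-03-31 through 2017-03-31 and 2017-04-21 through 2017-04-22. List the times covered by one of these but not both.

2017-03-18 through 2017-03-27, 2017-03-31 through 2017-03-31, 2017-04-08 through 2017-04-11, 2017-04-21 through 2017-04-22

A \ B = 2017-03-18 through 2017-03-27, 2017-04-08 through 2017-04-11.
B \ A = 2017-03-31 through 2017-03-31, 2017-04-21 through 2017-04-22.
Union of the two gives the symmetric difference.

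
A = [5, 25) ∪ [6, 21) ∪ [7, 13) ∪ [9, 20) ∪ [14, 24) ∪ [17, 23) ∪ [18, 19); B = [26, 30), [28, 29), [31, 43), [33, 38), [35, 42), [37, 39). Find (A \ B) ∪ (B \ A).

[5, 25) ∪ [26, 30) ∪ [31, 43)

First set merges to [5, 25).
Second set merges to [26, 30), [31, 43).
A but not B: [5, 25).
B but not A: [26, 30), [31, 43).
Combining gives A △ B.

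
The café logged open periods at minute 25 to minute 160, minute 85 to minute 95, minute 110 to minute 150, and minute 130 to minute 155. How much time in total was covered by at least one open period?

Merged: minute 25 to minute 160.
Length: 135 minutes.

135 minutes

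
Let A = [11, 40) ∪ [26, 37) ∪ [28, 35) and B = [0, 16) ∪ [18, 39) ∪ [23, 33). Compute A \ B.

[16, 18) ∪ [39, 40)

First set merges to [11, 40).
Second set merges to [0, 16), [18, 39).
[11, 40) \ B = [16, 18), [39, 40).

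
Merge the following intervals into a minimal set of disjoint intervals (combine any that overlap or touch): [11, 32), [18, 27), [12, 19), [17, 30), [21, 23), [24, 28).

[11, 32)

Sort by start: [11, 32), [12, 19), [17, 30), [18, 27), [21, 23), [24, 28).
[12, 19) overlaps/touches [11, 32) → extend to [11, 32).
[17, 30) overlaps/touches [11, 32) → extend to [11, 32).
[18, 27) overlaps/touches [11, 32) → extend to [11, 32).
[21, 23) overlaps/touches [11, 32) → extend to [11, 32).
[24, 28) overlaps/touches [11, 32) → extend to [11, 32).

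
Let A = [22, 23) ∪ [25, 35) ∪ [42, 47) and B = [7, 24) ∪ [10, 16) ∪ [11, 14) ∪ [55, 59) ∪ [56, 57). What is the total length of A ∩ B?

Merge the second list: [7, 24), [55, 59).
A ∩ B = [22, 23).
Total: 1.

1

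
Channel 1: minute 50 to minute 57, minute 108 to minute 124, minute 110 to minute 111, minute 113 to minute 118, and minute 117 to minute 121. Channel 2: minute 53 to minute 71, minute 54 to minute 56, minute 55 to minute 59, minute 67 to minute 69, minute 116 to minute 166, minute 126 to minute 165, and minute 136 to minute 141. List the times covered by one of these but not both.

minute 50 to minute 53, minute 57 to minute 71, minute 108 to minute 116, minute 124 to minute 166

A, merged: minute 50 to minute 57, minute 108 to minute 124.
B, merged: minute 53 to minute 71, minute 116 to minute 166.
Only in the first: minute 50 to minute 53, minute 108 to minute 116.
Only in the second: minute 57 to minute 71, minute 124 to minute 166.
Together these are the periods covered by exactly one.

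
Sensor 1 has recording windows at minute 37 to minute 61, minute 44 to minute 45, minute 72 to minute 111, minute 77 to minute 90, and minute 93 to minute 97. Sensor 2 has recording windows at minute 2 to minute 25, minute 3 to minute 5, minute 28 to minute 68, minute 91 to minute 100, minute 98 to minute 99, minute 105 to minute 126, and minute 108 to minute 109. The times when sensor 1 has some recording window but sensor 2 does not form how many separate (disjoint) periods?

2

Merge the first list: minute 37 to minute 61, minute 72 to minute 111.
Merge the second list: minute 2 to minute 25, minute 28 to minute 68, minute 91 to minute 100, minute 105 to minute 126.
A \ B = minute 72 to minute 91, minute 100 to minute 105.
That is 2 disjoint pieces.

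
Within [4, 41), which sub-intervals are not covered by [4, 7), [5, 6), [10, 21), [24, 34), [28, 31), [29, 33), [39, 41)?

After merging, the occupied span is [4, 7), [10, 21), [24, 34), [39, 41).
Uncovered inside [4, 41): [7, 10), [21, 24), [34, 39).

[7, 10) ∪ [21, 24) ∪ [34, 39)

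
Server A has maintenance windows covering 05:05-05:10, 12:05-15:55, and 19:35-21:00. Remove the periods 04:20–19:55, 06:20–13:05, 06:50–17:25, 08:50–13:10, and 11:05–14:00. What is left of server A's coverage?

19:55-21:00

B, merged: 04:20-19:55.
05:05-05:10 lies entirely inside B → drops out.
12:05-15:55 lies entirely inside B → drops out.
19:35-21:00 with B removed leaves 19:55-21:00.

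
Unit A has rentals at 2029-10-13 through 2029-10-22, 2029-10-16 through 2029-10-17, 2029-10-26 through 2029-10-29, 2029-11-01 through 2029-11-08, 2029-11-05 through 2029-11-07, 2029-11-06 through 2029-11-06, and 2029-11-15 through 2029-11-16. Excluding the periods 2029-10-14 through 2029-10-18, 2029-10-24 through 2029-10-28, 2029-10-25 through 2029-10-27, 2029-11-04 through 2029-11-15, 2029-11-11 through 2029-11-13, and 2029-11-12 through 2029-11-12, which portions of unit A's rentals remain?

First set merges to 2029-10-13 through 2029-10-22, 2029-10-26 through 2029-10-29, 2029-11-01 through 2029-11-08, 2029-11-15 through 2029-11-16.
Second set merges to 2029-10-14 through 2029-10-18, 2029-10-24 through 2029-10-28, 2029-11-04 through 2029-11-15.
2029-10-13 through 2029-10-22 minus B → 2029-10-13 through 2029-10-13, 2029-10-19 through 2029-10-22.
2029-10-26 through 2029-10-29 minus B → 2029-10-29 through 2029-10-29.
2029-11-01 through 2029-11-08 minus B → 2029-11-01 through 2029-11-03.
2029-11-15 through 2029-11-16 minus B → 2029-11-16 through 2029-11-16.

2029-10-13 through 2029-10-13, 2029-10-19 through 2029-10-22, 2029-10-29 through 2029-10-29, 2029-11-01 through 2029-11-03, 2029-11-16 through 2029-11-16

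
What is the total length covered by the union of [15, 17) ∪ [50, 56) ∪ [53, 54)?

8

Merged: [15, 17), [50, 56).
Lengths: 2 + 6 = 8.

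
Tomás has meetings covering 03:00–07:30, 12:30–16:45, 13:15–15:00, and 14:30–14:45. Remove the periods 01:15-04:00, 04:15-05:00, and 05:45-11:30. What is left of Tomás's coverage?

First set merges to 03:00–07:30, 12:30–16:45.
03:00–07:30 \ B = 04:00–04:15, 05:00–05:45.
12:30–16:45: nothing removed.

04:00–04:15, 05:00–05:45, 12:30–16:45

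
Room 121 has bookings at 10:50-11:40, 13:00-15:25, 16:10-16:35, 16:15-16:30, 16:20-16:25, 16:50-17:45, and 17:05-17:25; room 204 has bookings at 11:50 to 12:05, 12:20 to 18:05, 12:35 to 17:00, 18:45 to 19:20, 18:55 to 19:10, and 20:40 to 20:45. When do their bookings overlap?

13:00-15:25, 16:10-16:35, 16:50-17:45

Merge the first list: 10:50-11:40, 13:00-15:25, 16:10-16:35, 16:50-17:45.
Merge the second list: 11:50-12:05, 12:20-18:05, 18:45-19:20, 20:40-20:45.
10:50-11:40 meets no B interval.
13:00-15:25 ∩ B → 13:00-15:25.
16:10-16:35 ∩ B → 16:10-16:35.
16:50-17:45 ∩ B → 16:50-17:45.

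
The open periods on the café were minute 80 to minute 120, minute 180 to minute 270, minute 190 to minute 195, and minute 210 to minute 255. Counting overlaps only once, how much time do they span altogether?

Merged: minute 80 to minute 120, minute 180 to minute 270.
Lengths: 40 minutes + 90 minutes = 130 minutes.

130 minutes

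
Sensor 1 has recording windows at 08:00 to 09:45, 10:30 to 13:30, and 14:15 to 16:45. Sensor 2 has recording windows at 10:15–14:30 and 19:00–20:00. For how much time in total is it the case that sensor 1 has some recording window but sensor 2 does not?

A \ B = 08:00-09:45, 14:30-16:45.
Total: 1 h 45 min + 2 h 15 min = 4 h.

4 h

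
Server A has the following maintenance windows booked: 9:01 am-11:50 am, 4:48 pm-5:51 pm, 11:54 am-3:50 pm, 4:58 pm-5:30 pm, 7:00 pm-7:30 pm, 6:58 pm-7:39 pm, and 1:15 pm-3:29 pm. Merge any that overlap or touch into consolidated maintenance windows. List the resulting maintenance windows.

Sort by start: 9:01 am–11:50 am, 11:54 am–3:50 pm, 1:15 pm–3:29 pm, 4:48 pm–5:51 pm, 4:58 pm–5:30 pm, 6:58 pm–7:39 pm, 7:00 pm–7:30 pm.
11:54 am–3:50 pm is disjoint → start new block.
1:15 pm–3:29 pm overlaps/touches 11:54 am–3:50 pm → extend to 11:54 am–3:50 pm.
4:48 pm–5:51 pm is disjoint → start new block.
4:58 pm–5:30 pm overlaps/touches 4:48 pm–5:51 pm → extend to 4:48 pm–5:51 pm.
6:58 pm–7:39 pm is disjoint → start new block.
7:00 pm–7:30 pm overlaps/touches 6:58 pm–7:39 pm → extend to 6:58 pm–7:39 pm.

9:01 am–11:50 am, 11:54 am–3:50 pm, 4:48 pm–5:51 pm, 6:58 pm–7:39 pm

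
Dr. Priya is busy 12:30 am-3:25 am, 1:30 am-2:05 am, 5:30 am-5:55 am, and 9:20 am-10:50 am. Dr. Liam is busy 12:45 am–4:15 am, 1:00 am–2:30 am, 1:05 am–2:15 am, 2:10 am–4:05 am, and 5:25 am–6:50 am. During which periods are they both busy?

12:45 am–3:25 am, 5:30 am–5:55 am

A, merged: 12:30 am–3:25 am, 5:30 am–5:55 am, 9:20 am–10:50 am.
B, merged: 12:45 am–4:15 am, 5:25 am–6:50 am.
12:30 am–3:25 am ∩ B → 12:45 am–3:25 am.
5:30 am–5:55 am ∩ B → 5:30 am–5:55 am.
9:20 am–10:50 am meets no B interval.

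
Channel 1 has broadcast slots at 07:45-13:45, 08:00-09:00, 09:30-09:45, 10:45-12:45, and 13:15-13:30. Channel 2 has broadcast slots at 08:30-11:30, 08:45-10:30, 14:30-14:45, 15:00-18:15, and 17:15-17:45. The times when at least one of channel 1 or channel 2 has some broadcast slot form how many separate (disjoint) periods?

Merge the first list: 07:45–13:45.
Merge the second list: 08:30–11:30, 14:30–14:45, 15:00–18:15.
A ∪ B = 07:45–13:45, 14:30–14:45, 15:00–18:15.
That is 3 disjoint pieces.

3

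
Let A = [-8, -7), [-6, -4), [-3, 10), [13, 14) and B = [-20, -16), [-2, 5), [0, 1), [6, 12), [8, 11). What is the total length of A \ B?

6

Merge the second list: [-20, -16), [-2, 5), [6, 12).
A \ B = [-8, -7), [-6, -4), [-3, -2), [5, 6), [13, 14).
Total: 1 + 2 + 1 + 1 + 1 = 6.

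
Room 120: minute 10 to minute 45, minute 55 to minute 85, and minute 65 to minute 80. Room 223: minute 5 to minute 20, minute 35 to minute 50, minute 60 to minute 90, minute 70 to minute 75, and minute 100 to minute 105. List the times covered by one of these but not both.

minute 5 to minute 10, minute 20 to minute 35, minute 45 to minute 50, minute 55 to minute 60, minute 85 to minute 90, minute 100 to minute 105

Merge the first list: minute 10 to minute 45, minute 55 to minute 85.
Merge the second list: minute 5 to minute 20, minute 35 to minute 50, minute 60 to minute 90, minute 100 to minute 105.
A but not B: minute 20 to minute 35, minute 55 to minute 60.
B but not A: minute 5 to minute 10, minute 45 to minute 50, minute 85 to minute 90, minute 100 to minute 105.
Combining gives A △ B.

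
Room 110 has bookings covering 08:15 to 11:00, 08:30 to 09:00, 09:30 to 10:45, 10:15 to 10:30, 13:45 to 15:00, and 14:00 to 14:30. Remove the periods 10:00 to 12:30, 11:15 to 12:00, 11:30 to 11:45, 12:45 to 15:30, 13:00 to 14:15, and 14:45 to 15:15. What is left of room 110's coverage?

Merge the first list: 08:15-11:00, 13:45-15:00.
Merge the second list: 10:00-12:30, 12:45-15:30.
08:15-11:00 \ B = 08:15-10:00.
13:45-15:00: entirely removed.

08:15-10:00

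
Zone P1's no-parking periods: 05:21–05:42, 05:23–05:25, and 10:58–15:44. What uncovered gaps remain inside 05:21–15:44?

The merged coverage is 05:21–05:42, 10:58–15:44.
Uncovered inside 05:21–15:44: 05:42–10:58.

05:42–10:58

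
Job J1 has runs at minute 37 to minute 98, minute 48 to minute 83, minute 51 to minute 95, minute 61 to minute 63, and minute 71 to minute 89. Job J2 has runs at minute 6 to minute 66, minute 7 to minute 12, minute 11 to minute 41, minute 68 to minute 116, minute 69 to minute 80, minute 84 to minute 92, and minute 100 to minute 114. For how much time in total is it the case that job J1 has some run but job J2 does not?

Merge the first list: minute 37 to minute 98.
Merge the second list: minute 6 to minute 66, minute 68 to minute 116.
A \ B = minute 66 to minute 68.
Total: 2 minutes.

2 minutes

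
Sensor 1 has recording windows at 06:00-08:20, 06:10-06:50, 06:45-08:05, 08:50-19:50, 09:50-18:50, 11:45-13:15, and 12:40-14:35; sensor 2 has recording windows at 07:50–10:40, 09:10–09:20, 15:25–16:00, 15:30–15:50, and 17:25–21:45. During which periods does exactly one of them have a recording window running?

06:00-07:50, 08:20-08:50, 10:40-15:25, 16:00-17:25, 19:50-21:45

Merge the first list: 06:00-08:20, 08:50-19:50.
Merge the second list: 07:50-10:40, 15:25-16:00, 17:25-21:45.
A but not B: 06:00-07:50, 10:40-15:25, 16:00-17:25.
B but not A: 08:20-08:50, 19:50-21:45.
Combining gives A △ B.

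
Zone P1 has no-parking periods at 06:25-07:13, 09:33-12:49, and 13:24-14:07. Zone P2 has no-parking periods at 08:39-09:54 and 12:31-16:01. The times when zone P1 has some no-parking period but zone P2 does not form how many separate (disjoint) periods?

A \ B = 06:25-07:13, 09:54-12:31.
That is 2 disjoint pieces.

2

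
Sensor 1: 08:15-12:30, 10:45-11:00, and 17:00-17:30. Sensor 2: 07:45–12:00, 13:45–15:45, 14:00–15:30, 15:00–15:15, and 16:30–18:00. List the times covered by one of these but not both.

A, merged: 08:15–12:30, 17:00–17:30.
B, merged: 07:45–12:00, 13:45–15:45, 16:30–18:00.
A but not B: 12:00–12:30.
B but not A: 07:45–08:15, 13:45–15:45, 16:30–17:00, 17:30–18:00.
Combining gives A △ B.

07:45–08:15, 12:00–12:30, 13:45–15:45, 16:30–17:00, 17:30–18:00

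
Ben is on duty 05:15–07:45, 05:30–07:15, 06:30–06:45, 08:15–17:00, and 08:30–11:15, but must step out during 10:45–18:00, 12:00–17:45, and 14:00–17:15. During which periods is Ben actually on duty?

Merge the first list: 05:15–07:45, 08:15–17:00.
Merge the second list: 10:45–18:00.
05:15–07:45: no B overlap → unchanged.
08:15–17:00 minus B → 08:15–10:45.

05:15–07:45, 08:15–10:45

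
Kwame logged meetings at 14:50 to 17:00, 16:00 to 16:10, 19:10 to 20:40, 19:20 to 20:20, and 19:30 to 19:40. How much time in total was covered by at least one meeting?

Merged: 14:50–17:00, 19:10–20:40.
Lengths: 2 h 10 min + 1 h 30 min = 3 h 40 min.

3 h 40 min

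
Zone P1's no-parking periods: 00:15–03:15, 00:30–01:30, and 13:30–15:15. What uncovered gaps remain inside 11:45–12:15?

The merged coverage is 00:15–03:15, 13:30–15:15.
Uncovered inside 11:45–12:15: 11:45–12:15.

11:45–12:15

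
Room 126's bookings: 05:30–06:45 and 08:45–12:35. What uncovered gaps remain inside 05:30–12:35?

After merging, the occupied span is 05:30–06:45, 08:45–12:35.
Gaps within 05:30–12:35: 06:45–08:45.

06:45–08:45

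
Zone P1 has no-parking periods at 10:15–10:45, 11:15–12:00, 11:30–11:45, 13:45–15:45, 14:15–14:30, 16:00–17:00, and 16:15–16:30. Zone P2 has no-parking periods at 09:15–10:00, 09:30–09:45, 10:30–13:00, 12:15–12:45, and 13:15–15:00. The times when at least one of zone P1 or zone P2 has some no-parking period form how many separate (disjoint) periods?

First set merges to 10:15–10:45, 11:15–12:00, 13:45–15:45, 16:00–17:00.
Second set merges to 09:15–10:00, 10:30–13:00, 13:15–15:00.
A ∪ B = 09:15–10:00, 10:15–13:00, 13:15–15:45, 16:00–17:00.
That is 4 disjoint pieces.

4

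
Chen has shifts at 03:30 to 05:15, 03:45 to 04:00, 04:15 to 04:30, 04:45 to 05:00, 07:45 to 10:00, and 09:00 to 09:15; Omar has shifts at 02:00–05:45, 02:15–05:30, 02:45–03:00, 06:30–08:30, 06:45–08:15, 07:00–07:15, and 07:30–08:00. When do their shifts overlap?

03:30–05:15, 07:45–08:30

A, merged: 03:30–05:15, 07:45–10:00.
B, merged: 02:00–05:45, 06:30–08:30.
03:30–05:15 overlaps B on 03:30–05:15.
07:45–10:00 overlaps B on 07:45–08:30.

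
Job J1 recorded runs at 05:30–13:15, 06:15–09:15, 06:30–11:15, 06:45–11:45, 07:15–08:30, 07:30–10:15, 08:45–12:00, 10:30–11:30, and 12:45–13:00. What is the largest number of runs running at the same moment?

At 07:30, 6 of the intervals are simultaneously active.
No point has more.

6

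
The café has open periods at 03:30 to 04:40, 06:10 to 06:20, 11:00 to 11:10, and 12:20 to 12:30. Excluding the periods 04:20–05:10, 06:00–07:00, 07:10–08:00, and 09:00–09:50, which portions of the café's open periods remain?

03:30–04:20, 11:00–11:10, 12:20–12:30

03:30–04:40 \ B = 03:30–04:20.
06:10–06:20: entirely removed.
11:00–11:10: nothing removed.
12:20–12:30: nothing removed.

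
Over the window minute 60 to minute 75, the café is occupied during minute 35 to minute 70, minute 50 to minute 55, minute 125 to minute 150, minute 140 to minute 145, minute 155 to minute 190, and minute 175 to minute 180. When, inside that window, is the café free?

After merging, the occupied span is minute 35 to minute 70, minute 125 to minute 150, minute 155 to minute 190.
Gaps within minute 60 to minute 75: minute 70 to minute 75.

minute 70 to minute 75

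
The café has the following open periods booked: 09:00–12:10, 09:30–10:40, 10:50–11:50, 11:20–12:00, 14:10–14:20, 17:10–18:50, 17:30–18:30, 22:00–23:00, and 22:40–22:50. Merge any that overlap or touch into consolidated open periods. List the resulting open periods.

09:00-12:10, 14:10-14:20, 17:10-18:50, 22:00-23:00

09:30-10:40 overlaps/touches 09:00-12:10 → extend to 09:00-12:10.
10:50-11:50 overlaps/touches 09:00-12:10 → extend to 09:00-12:10.
11:20-12:00 overlaps/touches 09:00-12:10 → extend to 09:00-12:10.
14:10-14:20 is disjoint → start new block.
17:10-18:50 is disjoint → start new block.
17:30-18:30 overlaps/touches 17:10-18:50 → extend to 17:10-18:50.
22:00-23:00 is disjoint → start new block.
22:40-22:50 overlaps/touches 22:00-23:00 → extend to 22:00-23:00.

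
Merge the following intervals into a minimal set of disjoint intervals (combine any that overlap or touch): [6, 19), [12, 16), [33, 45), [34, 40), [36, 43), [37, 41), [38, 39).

[6, 19) ∪ [33, 45)

[12, 16) overlaps/touches [6, 19) → extend to [6, 19).
[33, 45) is disjoint → start new block.
[34, 40) overlaps/touches [33, 45) → extend to [33, 45).
[36, 43) overlaps/touches [33, 45) → extend to [33, 45).
[37, 41) overlaps/touches [33, 45) → extend to [33, 45).
[38, 39) overlaps/touches [33, 45) → extend to [33, 45).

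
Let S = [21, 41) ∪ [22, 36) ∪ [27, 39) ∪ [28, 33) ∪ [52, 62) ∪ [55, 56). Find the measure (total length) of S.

30

Merged: [21, 41), [52, 62).
Lengths: 20 + 10 = 30.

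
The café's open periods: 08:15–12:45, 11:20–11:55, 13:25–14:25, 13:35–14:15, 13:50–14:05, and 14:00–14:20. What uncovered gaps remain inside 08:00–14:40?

08:00–08:15, 12:45–13:25, 14:25–14:40

Covered (merged): 08:15–12:45, 13:25–14:25.
Complement within 08:00–14:40: 08:00–08:15, 12:45–13:25, 14:25–14:40.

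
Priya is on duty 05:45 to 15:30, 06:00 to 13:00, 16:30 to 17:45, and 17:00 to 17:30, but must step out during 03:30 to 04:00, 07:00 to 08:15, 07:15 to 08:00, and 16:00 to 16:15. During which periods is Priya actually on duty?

First set merges to 05:45-15:30, 16:30-17:45.
Second set merges to 03:30-04:00, 07:00-08:15, 16:00-16:15.
05:45-15:30 with B removed leaves 05:45-07:00, 08:15-15:30.
16:30-17:45 is untouched.

05:45-07:00, 08:15-15:30, 16:30-17:45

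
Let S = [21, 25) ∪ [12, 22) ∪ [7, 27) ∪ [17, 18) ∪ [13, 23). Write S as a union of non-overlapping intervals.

[7, 27)

Sort by start: [7, 27), [12, 22), [13, 23), [17, 18), [21, 25).
[12, 22) overlaps/touches [7, 27) → extend to [7, 27).
[13, 23) overlaps/touches [7, 27) → extend to [7, 27).
[17, 18) overlaps/touches [7, 27) → extend to [7, 27).
[21, 25) overlaps/touches [7, 27) → extend to [7, 27).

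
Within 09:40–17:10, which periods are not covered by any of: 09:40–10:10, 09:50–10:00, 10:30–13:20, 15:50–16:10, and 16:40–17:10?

10:10-10:30, 13:20-15:50, 16:10-16:40

The merged coverage is 09:40-10:10, 10:30-13:20, 15:50-16:10, 16:40-17:10.
Uncovered inside 09:40-17:10: 10:10-10:30, 13:20-15:50, 16:10-16:40.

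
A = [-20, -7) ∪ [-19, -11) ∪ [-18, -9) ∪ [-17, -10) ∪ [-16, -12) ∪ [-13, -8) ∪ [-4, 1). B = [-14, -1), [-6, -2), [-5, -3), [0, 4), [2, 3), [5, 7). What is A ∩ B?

[-14, -7) ∪ [-4, -1) ∪ [0, 1)

A, merged: [-20, -7), [-4, 1).
B, merged: [-14, -1), [0, 4), [5, 7).
[-20, -7) meets the second set on [-14, -7).
[-4, 1) meets the second set on [-4, -1), [0, 1).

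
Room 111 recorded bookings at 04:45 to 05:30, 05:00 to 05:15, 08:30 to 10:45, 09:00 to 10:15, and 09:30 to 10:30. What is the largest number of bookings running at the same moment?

Sweep endpoints in order; track running count of active intervals.
Peak of 3 reached at 09:30.

3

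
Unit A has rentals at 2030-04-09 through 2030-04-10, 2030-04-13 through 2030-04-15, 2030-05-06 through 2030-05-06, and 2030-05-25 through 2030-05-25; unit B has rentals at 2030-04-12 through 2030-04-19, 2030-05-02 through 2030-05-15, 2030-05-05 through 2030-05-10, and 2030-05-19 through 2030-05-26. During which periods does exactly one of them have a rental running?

Merge the second list: 2030-04-12 through 2030-04-19, 2030-05-02 through 2030-05-15, 2030-05-19 through 2030-05-26.
Only in the first: 2030-04-09 through 2030-04-10.
Only in the second: 2030-04-12 through 2030-04-12, 2030-04-16 through 2030-04-19, 2030-05-02 through 2030-05-05, 2030-05-07 through 2030-05-15, 2030-05-19 through 2030-05-24, 2030-05-26 through 2030-05-26.
Together these are the periods covered by exactly one.

2030-04-09 through 2030-04-10, 2030-04-12 through 2030-04-12, 2030-04-16 through 2030-04-19, 2030-05-02 through 2030-05-05, 2030-05-07 through 2030-05-15, 2030-05-19 through 2030-05-24, 2030-05-26 through 2030-05-26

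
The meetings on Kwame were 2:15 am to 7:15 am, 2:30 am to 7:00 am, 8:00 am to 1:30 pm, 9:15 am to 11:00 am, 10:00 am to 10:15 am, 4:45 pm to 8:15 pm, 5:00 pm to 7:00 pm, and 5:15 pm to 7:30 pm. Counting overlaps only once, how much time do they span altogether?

14 h

Merged: 2:15 am–7:15 am, 8:00 am–1:30 pm, 4:45 pm–8:15 pm.
Lengths: 5 h + 5 h 30 min + 3 h 30 min = 14 h.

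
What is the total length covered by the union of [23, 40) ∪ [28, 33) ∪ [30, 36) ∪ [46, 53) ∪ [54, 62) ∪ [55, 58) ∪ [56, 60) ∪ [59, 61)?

32

Merged: [23, 40), [46, 53), [54, 62).
Lengths: 17 + 7 + 8 = 32.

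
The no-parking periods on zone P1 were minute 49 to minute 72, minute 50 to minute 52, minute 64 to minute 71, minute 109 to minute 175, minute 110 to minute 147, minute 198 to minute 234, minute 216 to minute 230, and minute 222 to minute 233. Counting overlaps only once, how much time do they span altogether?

125 minutes

Merged: minute 49 to minute 72, minute 109 to minute 175, minute 198 to minute 234.
Lengths: 23 minutes + 66 minutes + 36 minutes = 125 minutes.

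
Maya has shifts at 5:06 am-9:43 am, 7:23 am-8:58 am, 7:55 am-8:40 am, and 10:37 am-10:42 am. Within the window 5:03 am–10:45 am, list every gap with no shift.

5:03 am–5:06 am, 9:43 am–10:37 am, 10:42 am–10:45 am

Covered (merged): 5:06 am–9:43 am, 10:37 am–10:42 am.
Gaps within 5:03 am–10:45 am: 5:03 am–5:06 am, 9:43 am–10:37 am, 10:42 am–10:45 am.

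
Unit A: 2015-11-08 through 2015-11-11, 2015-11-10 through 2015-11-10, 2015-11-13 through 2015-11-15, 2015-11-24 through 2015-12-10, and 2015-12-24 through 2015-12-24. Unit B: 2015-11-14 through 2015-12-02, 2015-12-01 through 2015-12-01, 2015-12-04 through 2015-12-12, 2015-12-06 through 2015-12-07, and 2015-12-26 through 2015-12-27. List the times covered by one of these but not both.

2015-11-08 through 2015-11-11, 2015-11-13 through 2015-11-13, 2015-11-16 through 2015-11-23, 2015-12-03 through 2015-12-03, 2015-12-11 through 2015-12-12, 2015-12-24 through 2015-12-24, 2015-12-26 through 2015-12-27

A, merged: 2015-11-08 through 2015-11-11, 2015-11-13 through 2015-11-15, 2015-11-24 through 2015-12-10, 2015-12-24 through 2015-12-24.
B, merged: 2015-11-14 through 2015-12-02, 2015-12-04 through 2015-12-12, 2015-12-26 through 2015-12-27.
A but not B: 2015-11-08 through 2015-11-11, 2015-11-13 through 2015-11-13, 2015-12-03 through 2015-12-03, 2015-12-24 through 2015-12-24.
B but not A: 2015-11-16 through 2015-11-23, 2015-12-11 through 2015-12-12, 2015-12-26 through 2015-12-27.
Combining gives A △ B.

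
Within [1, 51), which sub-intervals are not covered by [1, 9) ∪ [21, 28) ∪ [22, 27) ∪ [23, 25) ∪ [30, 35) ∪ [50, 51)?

The merged coverage is [1, 9), [21, 28), [30, 35), [50, 51).
Uncovered inside [1, 51): [9, 21), [28, 30), [35, 50).

[9, 21) ∪ [28, 30) ∪ [35, 50)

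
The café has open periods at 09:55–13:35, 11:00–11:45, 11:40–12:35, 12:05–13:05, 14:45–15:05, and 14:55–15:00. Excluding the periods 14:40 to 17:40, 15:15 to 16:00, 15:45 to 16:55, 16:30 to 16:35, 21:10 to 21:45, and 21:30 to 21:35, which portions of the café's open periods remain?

09:55–13:35

A, merged: 09:55–13:35, 14:45–15:05.
B, merged: 14:40–17:40, 21:10–21:45.
09:55–13:35 is untouched.
14:45–15:05 lies entirely inside B → drops out.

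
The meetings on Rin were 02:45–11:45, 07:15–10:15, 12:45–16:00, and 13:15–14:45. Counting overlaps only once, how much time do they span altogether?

Merged: 02:45–11:45, 12:45–16:00.
Lengths: 9 h + 3 h 15 min = 12 h 15 min.

12 h 15 min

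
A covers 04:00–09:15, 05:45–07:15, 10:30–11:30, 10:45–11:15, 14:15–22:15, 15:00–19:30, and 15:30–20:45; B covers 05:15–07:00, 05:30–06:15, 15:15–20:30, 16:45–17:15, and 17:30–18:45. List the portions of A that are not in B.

04:00–05:15, 07:00–09:15, 10:30–11:30, 14:15–15:15, 20:30–22:15

Merge the first list: 04:00–09:15, 10:30–11:30, 14:15–22:15.
Merge the second list: 05:15–07:00, 15:15–20:30.
04:00–09:15 with B removed leaves 04:00–05:15, 07:00–09:15.
10:30–11:30 is untouched.
14:15–22:15 with B removed leaves 14:15–15:15, 20:30–22:15.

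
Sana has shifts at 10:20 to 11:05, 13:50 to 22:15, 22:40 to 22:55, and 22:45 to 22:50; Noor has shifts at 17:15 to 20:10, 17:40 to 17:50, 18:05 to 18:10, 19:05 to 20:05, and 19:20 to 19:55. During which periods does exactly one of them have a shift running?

10:20–11:05, 13:50–17:15, 20:10–22:15, 22:40–22:55

Merge the first list: 10:20–11:05, 13:50–22:15, 22:40–22:55.
Merge the second list: 17:15–20:10.
A but not B: 10:20–11:05, 13:50–17:15, 20:10–22:15, 22:40–22:55.
B but not A: none.
Combining gives A △ B.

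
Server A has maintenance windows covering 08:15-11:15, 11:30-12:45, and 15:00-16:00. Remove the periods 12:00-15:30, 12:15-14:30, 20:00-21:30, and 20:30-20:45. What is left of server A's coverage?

08:15-11:15, 11:30-12:00, 15:30-16:00

Merge the second list: 12:00-15:30, 20:00-21:30.
08:15-11:15: nothing removed.
11:30-12:45 \ B = 11:30-12:00.
15:00-16:00 \ B = 15:30-16:00.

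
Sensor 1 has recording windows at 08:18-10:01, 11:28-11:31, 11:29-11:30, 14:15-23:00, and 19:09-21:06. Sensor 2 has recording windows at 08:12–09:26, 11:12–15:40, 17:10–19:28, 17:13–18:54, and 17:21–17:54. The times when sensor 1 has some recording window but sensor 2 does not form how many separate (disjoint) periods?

First set merges to 08:18-10:01, 11:28-11:31, 14:15-23:00.
Second set merges to 08:12-09:26, 11:12-15:40, 17:10-19:28.
A \ B = 09:26-10:01, 15:40-17:10, 19:28-23:00.
That is 3 disjoint pieces.

3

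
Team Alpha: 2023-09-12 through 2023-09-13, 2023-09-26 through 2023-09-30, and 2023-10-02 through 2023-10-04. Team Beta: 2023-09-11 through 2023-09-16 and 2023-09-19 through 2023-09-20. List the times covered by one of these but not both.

Only in the first: 2023-09-26 through 2023-09-30, 2023-10-02 through 2023-10-04.
Only in the second: 2023-09-11 through 2023-09-11, 2023-09-14 through 2023-09-16, 2023-09-19 through 2023-09-20.
Together these are the periods covered by exactly one.

2023-09-11 through 2023-09-11, 2023-09-14 through 2023-09-16, 2023-09-19 through 2023-09-20, 2023-09-26 through 2023-09-30, 2023-10-02 through 2023-10-04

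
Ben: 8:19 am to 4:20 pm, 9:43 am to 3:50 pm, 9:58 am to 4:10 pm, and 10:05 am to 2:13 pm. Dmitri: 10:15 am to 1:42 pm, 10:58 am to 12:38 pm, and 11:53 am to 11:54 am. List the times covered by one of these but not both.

Merge the first list: 8:19 am-4:20 pm.
Merge the second list: 10:15 am-1:42 pm.
A but not B: 8:19 am-10:15 am, 1:42 pm-4:20 pm.
B but not A: none.
Combining gives A △ B.

8:19 am-10:15 am, 1:42 pm-4:20 pm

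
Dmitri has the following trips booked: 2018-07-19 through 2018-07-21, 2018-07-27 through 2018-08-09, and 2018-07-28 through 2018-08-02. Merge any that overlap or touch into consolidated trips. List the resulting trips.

2018-07-27 through 2018-08-09 is disjoint → start new block.
2018-07-28 through 2018-08-02 overlaps/touches 2018-07-27 through 2018-08-09 → extend to 2018-07-27 through 2018-08-09.

2018-07-19 through 2018-07-21, 2018-07-27 through 2018-08-09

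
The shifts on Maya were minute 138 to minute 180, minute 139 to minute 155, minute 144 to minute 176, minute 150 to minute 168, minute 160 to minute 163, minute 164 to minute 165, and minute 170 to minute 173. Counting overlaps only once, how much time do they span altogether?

Merged: minute 138 to minute 180.
Length: 42 minutes.

42 minutes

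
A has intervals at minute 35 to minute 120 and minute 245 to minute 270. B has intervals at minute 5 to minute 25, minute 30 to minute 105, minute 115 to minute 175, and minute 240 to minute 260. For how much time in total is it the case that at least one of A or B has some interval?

A ∪ B = minute 5 to minute 25, minute 30 to minute 175, minute 240 to minute 270.
Total: 20 minutes + 145 minutes + 30 minutes = 195 minutes.

195 minutes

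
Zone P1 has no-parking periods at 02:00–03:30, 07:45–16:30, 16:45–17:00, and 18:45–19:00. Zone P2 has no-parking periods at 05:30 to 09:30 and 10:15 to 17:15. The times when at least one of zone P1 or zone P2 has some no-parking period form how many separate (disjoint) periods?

A ∪ B = 02:00–03:30, 05:30–17:15, 18:45–19:00.
That is 3 disjoint pieces.

3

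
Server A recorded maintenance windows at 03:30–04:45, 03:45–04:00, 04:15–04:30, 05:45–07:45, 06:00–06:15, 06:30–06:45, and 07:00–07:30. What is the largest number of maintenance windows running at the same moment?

At 03:45, 2 of the intervals are simultaneously active.
No point has more.

2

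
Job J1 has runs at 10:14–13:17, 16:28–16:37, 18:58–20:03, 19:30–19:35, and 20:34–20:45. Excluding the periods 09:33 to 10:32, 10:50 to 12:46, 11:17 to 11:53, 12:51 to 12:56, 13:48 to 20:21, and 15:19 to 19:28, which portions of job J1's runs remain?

10:32–10:50, 12:46–12:51, 12:56–13:17, 20:34–20:45

Merge the first list: 10:14–13:17, 16:28–16:37, 18:58–20:03, 20:34–20:45.
Merge the second list: 09:33–10:32, 10:50–12:46, 12:51–12:56, 13:48–20:21.
10:14–13:17 minus B → 10:32–10:50, 12:46–12:51, 12:56–13:17.
16:28–16:37: fully covered by B → removed.
18:58–20:03: fully covered by B → removed.
20:34–20:45: no B overlap → unchanged.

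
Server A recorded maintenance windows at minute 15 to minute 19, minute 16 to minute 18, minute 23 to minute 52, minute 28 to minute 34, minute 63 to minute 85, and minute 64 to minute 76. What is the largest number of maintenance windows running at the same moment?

Sweep endpoints in order; track running count of active intervals.
Peak of 2 reached at minute 16.

2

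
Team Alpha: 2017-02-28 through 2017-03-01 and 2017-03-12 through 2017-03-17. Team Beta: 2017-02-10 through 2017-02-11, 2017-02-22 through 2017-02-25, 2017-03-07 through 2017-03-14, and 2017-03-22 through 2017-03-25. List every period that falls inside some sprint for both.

2017-02-28 through 2017-03-01 falls entirely outside B.
2017-03-12 through 2017-03-17 overlaps B on 2017-03-12 through 2017-03-14.

2017-03-12 through 2017-03-14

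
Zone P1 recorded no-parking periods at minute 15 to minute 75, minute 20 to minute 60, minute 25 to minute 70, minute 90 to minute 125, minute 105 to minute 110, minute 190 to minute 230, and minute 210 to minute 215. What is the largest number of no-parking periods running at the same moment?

3

Walk the sorted start/end points keeping a running depth.
The depth first hits 3 at minute 25.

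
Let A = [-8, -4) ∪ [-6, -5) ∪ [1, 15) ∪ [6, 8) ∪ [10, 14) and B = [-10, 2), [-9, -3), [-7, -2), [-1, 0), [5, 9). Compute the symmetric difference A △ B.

Merge the first list: [-8, -4), [1, 15).
Merge the second list: [-10, 2), [5, 9).
A but not B: [2, 5), [9, 15).
B but not A: [-10, -8), [-4, 1).
Combining gives A △ B.

[-10, -8) ∪ [-4, 1) ∪ [2, 5) ∪ [9, 15)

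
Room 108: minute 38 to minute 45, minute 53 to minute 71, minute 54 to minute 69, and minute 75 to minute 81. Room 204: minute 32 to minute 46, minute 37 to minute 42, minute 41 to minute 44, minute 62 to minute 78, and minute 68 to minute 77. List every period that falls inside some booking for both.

minute 38 to minute 45, minute 62 to minute 71, minute 75 to minute 78

First set merges to minute 38 to minute 45, minute 53 to minute 71, minute 75 to minute 81.
Second set merges to minute 32 to minute 46, minute 62 to minute 78.
minute 38 to minute 45 ∩ B → minute 38 to minute 45.
minute 53 to minute 71 ∩ B → minute 62 to minute 71.
minute 75 to minute 81 ∩ B → minute 75 to minute 78.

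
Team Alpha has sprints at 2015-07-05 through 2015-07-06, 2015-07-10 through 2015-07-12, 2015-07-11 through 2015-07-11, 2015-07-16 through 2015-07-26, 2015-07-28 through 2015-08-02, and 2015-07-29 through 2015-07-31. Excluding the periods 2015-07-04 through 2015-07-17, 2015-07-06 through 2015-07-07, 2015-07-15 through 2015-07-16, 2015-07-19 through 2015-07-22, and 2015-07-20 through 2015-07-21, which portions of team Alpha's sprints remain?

2015-07-18 through 2015-07-18, 2015-07-23 through 2015-07-26, 2015-07-28 through 2015-08-02

First set merges to 2015-07-05 through 2015-07-06, 2015-07-10 through 2015-07-12, 2015-07-16 through 2015-07-26, 2015-07-28 through 2015-08-02.
Second set merges to 2015-07-04 through 2015-07-17, 2015-07-19 through 2015-07-22.
2015-07-05 through 2015-07-06 lies entirely inside B → drops out.
2015-07-10 through 2015-07-12 lies entirely inside B → drops out.
2015-07-16 through 2015-07-26 with B removed leaves 2015-07-18 through 2015-07-18, 2015-07-23 through 2015-07-26.
2015-07-28 through 2015-08-02 is untouched.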